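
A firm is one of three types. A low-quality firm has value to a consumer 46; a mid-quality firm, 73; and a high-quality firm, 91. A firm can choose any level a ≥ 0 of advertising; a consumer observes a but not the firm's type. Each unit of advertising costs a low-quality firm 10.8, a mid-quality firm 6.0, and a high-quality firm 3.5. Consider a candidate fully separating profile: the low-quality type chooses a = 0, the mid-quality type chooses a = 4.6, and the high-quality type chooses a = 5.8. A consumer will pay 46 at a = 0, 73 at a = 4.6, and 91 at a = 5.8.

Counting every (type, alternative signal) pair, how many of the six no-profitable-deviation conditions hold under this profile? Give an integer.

Mid-quality (own payoff 73 − 6.0×4.6 = 45.4): to a=0 gives 46 → profitable ✗; to a=5.8 gives 91 − 6.0×5.8 = 56.2 → profitable ✗.
Low-quality (own payoff 46): to a=4.6 gives 73 − 10.8×4.6 = 23.32 → no gain ✓; to a=5.8 gives 91 − 10.8×5.8 = 28.36 → no gain ✓.
High-quality (own payoff 91 − 3.5×5.8 = 70.7): to a=0 gives 46 → no gain ✓; to a=4.6 gives 73 − 3.5×4.6 = 56.9 → no gain ✓.
4 of the 6 constraints hold; not an equilibrium.

4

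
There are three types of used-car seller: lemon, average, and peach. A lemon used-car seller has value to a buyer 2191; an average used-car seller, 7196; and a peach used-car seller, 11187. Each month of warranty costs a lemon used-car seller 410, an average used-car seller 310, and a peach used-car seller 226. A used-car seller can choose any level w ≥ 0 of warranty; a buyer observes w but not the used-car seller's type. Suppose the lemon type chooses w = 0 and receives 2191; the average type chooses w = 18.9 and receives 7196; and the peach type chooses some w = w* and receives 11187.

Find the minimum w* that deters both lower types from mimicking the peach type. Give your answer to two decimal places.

31.77

Lemon type (on-path payoff 2191) won't mimic when 2191 ≥ 11187 − 410·w*, i.e. w* ≥ 21.94.
Average type (on-path payoff 7196 − 310×18.9 = 1337) won't mimic when 1337 ≥ 11187 − 310·w*, i.e. w* ≥ 31.77.
Both must hold, so w* = max(21.94, 31.77) = 31.77. The average type's constraint binds.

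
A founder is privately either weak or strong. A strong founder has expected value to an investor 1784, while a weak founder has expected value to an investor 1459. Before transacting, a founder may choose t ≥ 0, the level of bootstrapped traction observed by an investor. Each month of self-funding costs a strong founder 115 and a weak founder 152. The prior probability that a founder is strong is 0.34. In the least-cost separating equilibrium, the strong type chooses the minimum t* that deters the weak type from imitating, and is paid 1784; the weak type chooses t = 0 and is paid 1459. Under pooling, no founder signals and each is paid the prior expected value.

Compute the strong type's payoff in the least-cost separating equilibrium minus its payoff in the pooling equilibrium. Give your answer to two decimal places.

Least-cost separating signal: t* solves 1459 = 1784 − 152·t*, so t* = (1784 − 1459)/152 ≈ 2.1382.
Strong type's separating payoff: 1784 − 115 × t* = 1784 − 115 × (1784 − 1459)/152 = 1784 − 37375/152 ≈ 1538.1118.
Pooling payoff: 0.34 × 1784 + 0.66 × 1459 = 1569.5.
Difference: 1538.1118 − 1569.5 = -31.3882, i.e. -31.39 to two decimal places.
The strong type would prefer the pooling outcome.

-31.39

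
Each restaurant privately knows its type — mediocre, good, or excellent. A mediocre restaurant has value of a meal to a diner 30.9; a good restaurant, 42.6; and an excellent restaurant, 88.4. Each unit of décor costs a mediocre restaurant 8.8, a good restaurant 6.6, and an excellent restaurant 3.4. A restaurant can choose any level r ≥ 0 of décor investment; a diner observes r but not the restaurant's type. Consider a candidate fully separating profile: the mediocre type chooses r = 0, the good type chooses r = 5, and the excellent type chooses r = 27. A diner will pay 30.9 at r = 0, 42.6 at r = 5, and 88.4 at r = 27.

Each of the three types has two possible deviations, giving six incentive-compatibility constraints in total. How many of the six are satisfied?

3

Good (own payoff 42.6 − 6.6×5 = 9.6): to r=0 gives 30.9 → profitable ✗; to r=27 gives 88.4 − 6.6×27 = -89.8 → no gain ✓.
Excellent (own payoff 88.4 − 3.4×27 = -3.4): to r=0 gives 30.9 → profitable ✗; to r=5 gives 42.6 − 3.4×5 = 25.6 → profitable ✗.
Mediocre (own payoff 30.9): to r=5 gives 42.6 − 8.8×5 = -1.4 → no gain ✓; to r=27 gives 88.4 − 8.8×27 = -149.2 → no gain ✓.
3 of the 6 constraints hold; not an equilibrium.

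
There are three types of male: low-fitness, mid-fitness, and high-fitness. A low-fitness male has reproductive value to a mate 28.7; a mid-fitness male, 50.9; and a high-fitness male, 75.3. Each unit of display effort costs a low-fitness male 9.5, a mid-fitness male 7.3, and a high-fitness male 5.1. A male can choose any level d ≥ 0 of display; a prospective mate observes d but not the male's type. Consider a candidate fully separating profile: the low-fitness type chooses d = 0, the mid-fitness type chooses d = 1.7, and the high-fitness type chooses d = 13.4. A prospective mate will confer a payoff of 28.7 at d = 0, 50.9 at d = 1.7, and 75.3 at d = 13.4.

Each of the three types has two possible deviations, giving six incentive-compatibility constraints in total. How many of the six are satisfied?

3

High-fitness (own payoff 75.3 − 5.1×13.4 = 6.96): to d=0 gives 28.7 → profitable ✗; to d=1.7 gives 50.9 − 5.1×1.7 = 42.23 → profitable ✗.
Mid-fitness (own payoff 50.9 − 7.3×1.7 = 38.49): to d=0 gives 28.7 → no gain ✓; to d=13.4 gives 75.3 − 7.3×13.4 = -22.52 → no gain ✓.
Low-fitness (own payoff 28.7): to d=1.7 gives 50.9 − 9.5×1.7 = 34.75 → profitable ✗; to d=13.4 gives 75.3 − 9.5×13.4 = -52 → no gain ✓.
3 of the 6 constraints hold; not an equilibrium.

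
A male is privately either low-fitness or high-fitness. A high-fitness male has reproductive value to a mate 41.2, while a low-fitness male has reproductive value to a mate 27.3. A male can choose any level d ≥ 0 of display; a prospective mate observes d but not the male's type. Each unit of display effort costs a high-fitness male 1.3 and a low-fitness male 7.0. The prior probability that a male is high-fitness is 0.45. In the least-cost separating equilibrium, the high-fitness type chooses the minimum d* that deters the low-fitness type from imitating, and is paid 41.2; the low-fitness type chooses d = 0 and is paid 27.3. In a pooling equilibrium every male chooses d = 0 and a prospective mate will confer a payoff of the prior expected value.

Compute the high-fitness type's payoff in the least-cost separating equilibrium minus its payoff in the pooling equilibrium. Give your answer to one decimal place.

Least-cost separating signal: d* solves 27.3 = 41.2 − 7.0·d*, so d* = (41.2 − 27.3)/7.0 ≈ 1.9857.
High-fitness type's separating payoff: 41.2 − 1.3 × d* = 41.2 − 1.3 × (41.2 − 27.3)/7.0 = 41.2 − 18.07/7.0 ≈ 38.619.
Pooling payoff: 0.45 × 41.2 + 0.55 × 27.3 = 33.555.
Difference: 38.619 − 33.555 = 5.064, i.e. 5.1 to one decimal place.
The high-fitness type prefers to separate.

5.1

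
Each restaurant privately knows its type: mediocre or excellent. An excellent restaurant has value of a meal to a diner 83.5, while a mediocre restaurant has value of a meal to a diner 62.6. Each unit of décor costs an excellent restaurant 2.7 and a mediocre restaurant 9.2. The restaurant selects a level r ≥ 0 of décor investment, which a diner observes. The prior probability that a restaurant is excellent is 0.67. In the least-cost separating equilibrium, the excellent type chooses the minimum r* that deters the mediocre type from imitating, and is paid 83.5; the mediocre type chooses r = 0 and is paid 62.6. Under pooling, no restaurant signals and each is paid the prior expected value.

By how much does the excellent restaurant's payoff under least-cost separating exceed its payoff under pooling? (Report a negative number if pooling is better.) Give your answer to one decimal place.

Least-cost separating signal: r* solves 62.6 = 83.5 − 9.2·r*, so r* = (83.5 − 62.6)/9.2 ≈ 2.2717.
Excellent type's separating payoff: 83.5 − 2.7 × r* = 83.5 − 2.7 × (83.5 − 62.6)/9.2 = 83.5 − 56.43/9.2 ≈ 77.366.
Pooling payoff: 0.67 × 83.5 + 0.33 × 62.6 = 76.603.
Difference: 77.366 − 76.603 = 0.763, i.e. 0.8 to one decimal place.
The excellent type prefers to separate.

0.8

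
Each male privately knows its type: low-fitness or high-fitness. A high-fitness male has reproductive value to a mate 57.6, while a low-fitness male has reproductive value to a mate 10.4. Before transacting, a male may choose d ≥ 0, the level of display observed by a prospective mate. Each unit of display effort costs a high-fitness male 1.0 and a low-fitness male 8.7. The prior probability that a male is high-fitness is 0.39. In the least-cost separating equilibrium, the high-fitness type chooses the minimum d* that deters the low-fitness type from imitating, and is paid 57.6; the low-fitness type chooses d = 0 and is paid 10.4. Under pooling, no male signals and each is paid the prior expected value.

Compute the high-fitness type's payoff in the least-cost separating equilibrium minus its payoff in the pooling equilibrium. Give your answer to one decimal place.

Least-cost separating signal: d* solves 10.4 = 57.6 − 8.7·d*, so d* = (57.6 − 10.4)/8.7 ≈ 5.4253.
High-fitness type's separating payoff: 57.6 − 1.0 × d* = 57.6 − 1.0 × (57.6 − 10.4)/8.7 = 57.6 − 47.2/8.7 ≈ 52.175.
Pooling payoff: 0.39 × 57.6 + 0.61 × 10.4 = 28.808.
Difference: 52.175 − 28.808 = 23.367, i.e. 23.4 to one decimal place.
The high-fitness type prefers to separate.

23.4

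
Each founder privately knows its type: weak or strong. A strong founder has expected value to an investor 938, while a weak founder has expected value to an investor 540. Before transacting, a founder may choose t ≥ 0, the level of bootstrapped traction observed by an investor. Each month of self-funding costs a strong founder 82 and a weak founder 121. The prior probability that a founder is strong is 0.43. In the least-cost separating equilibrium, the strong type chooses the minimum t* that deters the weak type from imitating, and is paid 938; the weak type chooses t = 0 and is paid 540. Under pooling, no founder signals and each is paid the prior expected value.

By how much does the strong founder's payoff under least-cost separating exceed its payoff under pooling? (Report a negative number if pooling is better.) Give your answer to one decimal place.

-42.9

Least-cost separating signal: t* solves 540 = 938 − 121·t*, so t* = (938 − 540)/121 ≈ 3.2893.
Strong type's separating payoff: 938 − 82 × t* = 938 − 82 × (938 − 540)/121 = 938 − 32636/121 ≈ 668.281.
Pooling payoff: 0.43 × 938 + 0.57 × 540 = 711.14.
Difference: 668.281 − 711.14 = -42.859, i.e. -42.9 to one decimal place.
The strong type would prefer the pooling outcome.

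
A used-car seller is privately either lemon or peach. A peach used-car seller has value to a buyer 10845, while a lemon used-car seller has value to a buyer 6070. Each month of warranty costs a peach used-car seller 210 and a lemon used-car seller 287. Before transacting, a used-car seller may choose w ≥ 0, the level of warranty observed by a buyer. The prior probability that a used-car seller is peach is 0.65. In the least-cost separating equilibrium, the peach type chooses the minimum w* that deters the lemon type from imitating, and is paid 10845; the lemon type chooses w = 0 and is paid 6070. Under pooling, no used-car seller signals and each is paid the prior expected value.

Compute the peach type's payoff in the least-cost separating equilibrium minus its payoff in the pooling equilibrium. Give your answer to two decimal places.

Least-cost separating signal: w* solves 6070 = 10845 − 287·w*, so w* = (10845 − 6070)/287 ≈ 16.6376.
Peach type's separating payoff: 10845 − 210 × w* = 10845 − 210 × (10845 − 6070)/287 = 10845 − 1002750/287 ≈ 7351.0976.
Pooling payoff: 0.65 × 10845 + 0.35 × 6070 = 9173.75.
Difference: 7351.0976 − 9173.75 = -1822.6524, i.e. -1822.65 to two decimal places.
The peach type would prefer the pooling outcome.

-1822.65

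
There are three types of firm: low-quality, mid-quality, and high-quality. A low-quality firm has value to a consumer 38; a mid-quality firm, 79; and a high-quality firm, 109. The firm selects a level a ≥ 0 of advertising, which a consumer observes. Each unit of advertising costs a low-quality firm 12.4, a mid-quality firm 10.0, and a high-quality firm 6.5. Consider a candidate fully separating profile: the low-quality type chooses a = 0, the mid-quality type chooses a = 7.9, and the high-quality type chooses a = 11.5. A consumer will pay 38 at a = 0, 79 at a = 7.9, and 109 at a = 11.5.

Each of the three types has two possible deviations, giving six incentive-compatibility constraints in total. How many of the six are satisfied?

4

Low-quality (own payoff 38): to a=7.9 gives 79 − 12.4×7.9 = -18.96 → no gain ✓; to a=11.5 gives 109 − 12.4×11.5 = -33.6 → no gain ✓.
High-quality (own payoff 109 − 6.5×11.5 = 34.25): to a=0 gives 38 → profitable ✗; to a=7.9 gives 79 − 6.5×7.9 = 27.65 → no gain ✓.
Mid-quality (own payoff 79 − 10.0×7.9 = 0): to a=0 gives 38 → profitable ✗; to a=11.5 gives 109 − 10.0×11.5 = -6 → no gain ✓.
4 of the 6 constraints hold; not an equilibrium.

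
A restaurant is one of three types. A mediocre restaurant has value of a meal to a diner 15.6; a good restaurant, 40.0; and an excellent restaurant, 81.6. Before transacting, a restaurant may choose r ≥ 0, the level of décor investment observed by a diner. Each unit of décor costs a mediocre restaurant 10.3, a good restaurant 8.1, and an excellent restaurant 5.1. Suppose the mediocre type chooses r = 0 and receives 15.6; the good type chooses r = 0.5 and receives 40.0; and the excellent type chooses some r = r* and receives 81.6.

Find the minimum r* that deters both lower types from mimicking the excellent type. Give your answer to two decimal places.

6.41

Mediocre type (on-path payoff 15.6) won't mimic when 15.6 ≥ 81.6 − 10.3·r*, i.e. r* ≥ 6.41.
Good type (on-path payoff 40.0 − 8.1×0.5 = 35.95) won't mimic when 35.95 ≥ 81.6 − 8.1·r*, i.e. r* ≥ 5.64.
Both must hold, so r* = max(6.41, 5.64) = 6.41. The mediocre type's constraint binds.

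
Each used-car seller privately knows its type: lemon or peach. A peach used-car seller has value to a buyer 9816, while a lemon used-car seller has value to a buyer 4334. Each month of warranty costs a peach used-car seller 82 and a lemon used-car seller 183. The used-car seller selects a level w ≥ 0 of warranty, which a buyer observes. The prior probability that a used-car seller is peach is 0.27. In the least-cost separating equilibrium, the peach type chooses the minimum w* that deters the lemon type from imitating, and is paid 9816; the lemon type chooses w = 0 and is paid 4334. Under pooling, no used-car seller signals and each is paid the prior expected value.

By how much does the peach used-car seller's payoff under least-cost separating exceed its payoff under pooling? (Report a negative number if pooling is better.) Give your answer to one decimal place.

Least-cost separating signal: w* solves 4334 = 9816 − 183·w*, so w* = (9816 − 4334)/183 ≈ 29.9563.
Peach type's separating payoff: 9816 − 82 × w* = 9816 − 82 × (9816 − 4334)/183 = 9816 − 449524/183 ≈ 7359.585.
Pooling payoff: 0.27 × 9816 + 0.73 × 4334 = 5814.14.
Difference: 7359.585 − 5814.14 = 1545.445, i.e. 1545.4 to one decimal place.
The peach type prefers to separate.

1545.4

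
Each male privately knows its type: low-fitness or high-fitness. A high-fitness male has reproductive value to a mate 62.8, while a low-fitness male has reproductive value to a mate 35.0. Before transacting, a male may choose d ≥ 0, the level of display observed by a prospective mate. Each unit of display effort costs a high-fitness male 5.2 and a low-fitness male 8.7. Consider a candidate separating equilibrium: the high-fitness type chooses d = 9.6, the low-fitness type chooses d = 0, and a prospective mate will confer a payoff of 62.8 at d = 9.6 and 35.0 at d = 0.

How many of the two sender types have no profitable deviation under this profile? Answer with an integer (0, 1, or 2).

High-fitness type: signal → 62.8 − 5.2 × 9.6 = 12.88; deviate to 0 → 35.0. IC fails (12.88 < 35.0).
Low-fitness type: stay at 0 → 35.0; mimic → 62.8 − 8.7 × 9.6 = -20.72. IC holds (35.0 ≥ -20.72).
1 of 2 constraints hold, so this profile is not an equilibrium.

1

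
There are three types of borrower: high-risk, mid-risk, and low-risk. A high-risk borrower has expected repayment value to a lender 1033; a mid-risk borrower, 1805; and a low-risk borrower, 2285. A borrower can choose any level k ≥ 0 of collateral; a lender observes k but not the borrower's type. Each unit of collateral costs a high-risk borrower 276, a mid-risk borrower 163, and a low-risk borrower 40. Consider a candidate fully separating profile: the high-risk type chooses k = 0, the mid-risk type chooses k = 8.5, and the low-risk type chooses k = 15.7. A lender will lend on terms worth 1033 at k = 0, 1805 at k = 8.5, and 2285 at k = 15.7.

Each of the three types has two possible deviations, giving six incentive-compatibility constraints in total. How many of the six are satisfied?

Low-risk (own payoff 2285 − 40×15.7 = 1657): to k=0 gives 1033 → no gain ✓; to k=8.5 gives 1805 − 40×8.5 = 1465 → no gain ✓.
High-risk (own payoff 1033): to k=8.5 gives 1805 − 276×8.5 = -541 → no gain ✓; to k=15.7 gives 2285 − 276×15.7 = -2048.2 → no gain ✓.
Mid-risk (own payoff 1805 − 163×8.5 = 419.5): to k=0 gives 1033 → profitable ✗; to k=15.7 gives 2285 − 163×15.7 = -274.1 → no gain ✓.
5 of the 6 constraints hold; not an equilibrium.

5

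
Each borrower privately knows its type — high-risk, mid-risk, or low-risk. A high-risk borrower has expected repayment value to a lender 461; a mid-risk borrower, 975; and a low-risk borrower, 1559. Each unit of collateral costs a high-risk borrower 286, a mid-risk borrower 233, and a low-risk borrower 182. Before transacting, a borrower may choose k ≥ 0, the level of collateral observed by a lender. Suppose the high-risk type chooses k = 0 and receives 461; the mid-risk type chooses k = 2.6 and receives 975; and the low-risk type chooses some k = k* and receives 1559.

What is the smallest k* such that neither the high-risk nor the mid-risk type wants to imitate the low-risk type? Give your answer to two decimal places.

High-risk type (on-path payoff 461) won't mimic when 461 ≥ 1559 − 286·k*, i.e. k* ≥ 3.84.
Mid-risk type (on-path payoff 975 − 233×2.6 = 369.2) won't mimic when 369.2 ≥ 1559 − 233·k*, i.e. k* ≥ 5.11.
Both must hold, so k* = max(3.84, 5.11) = 5.11. The mid-risk type's constraint binds.

5.11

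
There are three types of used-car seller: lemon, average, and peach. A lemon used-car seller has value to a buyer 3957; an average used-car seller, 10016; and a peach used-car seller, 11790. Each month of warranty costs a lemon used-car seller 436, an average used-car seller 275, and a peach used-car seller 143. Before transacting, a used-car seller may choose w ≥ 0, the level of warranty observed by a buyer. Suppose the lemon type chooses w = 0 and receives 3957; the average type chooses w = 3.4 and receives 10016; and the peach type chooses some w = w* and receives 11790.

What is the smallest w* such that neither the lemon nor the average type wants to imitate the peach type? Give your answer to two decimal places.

17.97

Average type (on-path payoff 10016 − 275×3.4 = 9081) won't mimic when 9081 ≥ 11790 − 275·w*, i.e. w* ≥ 9.85.
Lemon type (on-path payoff 3957) won't mimic when 3957 ≥ 11790 − 436·w*, i.e. w* ≥ 17.97.
Both must hold, so w* = max(17.97, 9.85) = 17.97. The lemon type's constraint binds.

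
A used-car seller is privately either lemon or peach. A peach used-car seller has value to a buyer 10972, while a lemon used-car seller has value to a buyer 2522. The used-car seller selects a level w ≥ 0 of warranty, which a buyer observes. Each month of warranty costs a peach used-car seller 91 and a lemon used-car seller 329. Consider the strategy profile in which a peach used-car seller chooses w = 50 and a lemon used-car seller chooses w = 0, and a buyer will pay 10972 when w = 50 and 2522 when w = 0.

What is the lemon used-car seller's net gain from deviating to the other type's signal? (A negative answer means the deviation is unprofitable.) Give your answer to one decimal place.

Playing w = 0 the lemon used-car seller receives 2522.
Deviating to w = 50 brings payment 10972 at cost 329 × 50 = 16450, netting -5478.
Gain from deviating: -5478 − 2522 = -8000.0.
The gain is negative, so the lemon type's incentive-compatibility constraint is satisfied.

-8000.0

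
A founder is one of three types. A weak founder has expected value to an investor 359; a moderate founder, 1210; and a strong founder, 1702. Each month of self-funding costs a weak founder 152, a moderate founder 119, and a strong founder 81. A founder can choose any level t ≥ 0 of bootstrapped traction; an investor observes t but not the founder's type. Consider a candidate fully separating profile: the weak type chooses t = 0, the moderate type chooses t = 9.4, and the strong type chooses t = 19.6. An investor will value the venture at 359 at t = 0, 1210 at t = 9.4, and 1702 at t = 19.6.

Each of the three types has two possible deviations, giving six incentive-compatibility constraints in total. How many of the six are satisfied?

3

Weak (own payoff 359): to t=9.4 gives 1210 − 152×9.4 = -218.8 → no gain ✓; to t=19.6 gives 1702 − 152×19.6 = -1277.2 → no gain ✓.
Moderate (own payoff 1210 − 119×9.4 = 91.4): to t=0 gives 359 → profitable ✗; to t=19.6 gives 1702 − 119×19.6 = -630.4 → no gain ✓.
Strong (own payoff 1702 − 81×19.6 = 114.4): to t=0 gives 359 → profitable ✗; to t=9.4 gives 1210 − 81×9.4 = 448.6 → profitable ✗.
3 of the 6 constraints hold; not an equilibrium.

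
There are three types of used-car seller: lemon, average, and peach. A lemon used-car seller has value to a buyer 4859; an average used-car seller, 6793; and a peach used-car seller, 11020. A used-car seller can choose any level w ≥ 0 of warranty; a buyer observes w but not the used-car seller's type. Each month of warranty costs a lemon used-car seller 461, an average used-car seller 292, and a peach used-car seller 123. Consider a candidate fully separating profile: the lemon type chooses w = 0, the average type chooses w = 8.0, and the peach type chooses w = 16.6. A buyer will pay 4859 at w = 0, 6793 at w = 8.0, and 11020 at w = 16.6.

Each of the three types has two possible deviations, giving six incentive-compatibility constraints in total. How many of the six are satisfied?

4

Peach (own payoff 11020 − 123×16.6 = 8978.2): to w=0 gives 4859 → no gain ✓; to w=8.0 gives 6793 − 123×8.0 = 5809 → no gain ✓.
Lemon (own payoff 4859): to w=8.0 gives 6793 − 461×8.0 = 3105 → no gain ✓; to w=16.6 gives 11020 − 461×16.6 = 3367.4 → no gain ✓.
Average (own payoff 6793 − 292×8.0 = 4457): to w=0 gives 4859 → profitable ✗; to w=16.6 gives 11020 − 292×16.6 = 6172.8 → profitable ✗.
4 of the 6 constraints hold; not an equilibrium.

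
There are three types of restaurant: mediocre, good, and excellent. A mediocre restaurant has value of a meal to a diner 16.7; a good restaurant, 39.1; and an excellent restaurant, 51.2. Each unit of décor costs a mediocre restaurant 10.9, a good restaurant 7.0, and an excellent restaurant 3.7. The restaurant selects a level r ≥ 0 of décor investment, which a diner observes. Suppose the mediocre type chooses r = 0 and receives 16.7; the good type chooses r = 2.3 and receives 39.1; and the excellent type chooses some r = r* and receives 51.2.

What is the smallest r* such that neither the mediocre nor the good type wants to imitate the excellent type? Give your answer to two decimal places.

Good type (on-path payoff 39.1 − 7.0×2.3 = 23) won't mimic when 23 ≥ 51.2 − 7.0·r*, i.e. r* ≥ 4.03.
Mediocre type (on-path payoff 16.7) won't mimic when 16.7 ≥ 51.2 − 10.9·r*, i.e. r* ≥ 3.17.
Both must hold, so r* = max(3.17, 4.03) = 4.03. The good type's constraint binds.

4.03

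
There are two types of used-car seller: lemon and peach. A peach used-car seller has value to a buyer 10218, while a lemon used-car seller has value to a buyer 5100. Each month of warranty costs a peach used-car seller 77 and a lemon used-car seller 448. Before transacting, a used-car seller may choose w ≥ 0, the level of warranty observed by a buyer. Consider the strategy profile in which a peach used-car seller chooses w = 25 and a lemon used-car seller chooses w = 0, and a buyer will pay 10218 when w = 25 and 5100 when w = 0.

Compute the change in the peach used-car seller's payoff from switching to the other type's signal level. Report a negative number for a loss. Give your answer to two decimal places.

Playing w = 25 the peach used-car seller receives 10218 − 77 × 25 = 8293.
Deviating to w = 0 yields 5100 instead.
Gain from deviating: 5100 − 8293 = -3193.00.
The gain is negative, so the peach type's incentive-compatibility constraint is satisfied.

-3193.00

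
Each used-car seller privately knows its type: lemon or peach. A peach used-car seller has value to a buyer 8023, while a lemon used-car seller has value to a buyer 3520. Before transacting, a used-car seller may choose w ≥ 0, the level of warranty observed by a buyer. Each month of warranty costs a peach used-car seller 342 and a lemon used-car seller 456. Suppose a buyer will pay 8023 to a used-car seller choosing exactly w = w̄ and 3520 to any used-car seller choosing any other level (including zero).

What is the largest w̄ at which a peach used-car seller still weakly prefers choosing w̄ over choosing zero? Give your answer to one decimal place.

13.2

Choosing w̄ yields the peach type 8023 − 342·w̄; choosing zero yields 3520.
The peach type is indifferent at 8023 − 342·w̄ = 3520, i.e. w̄ = (8023 − 3520) / 342 ≈ 13.2.
For any w̄ above 13.2 the peach type would rather pool at zero, so separation collapses.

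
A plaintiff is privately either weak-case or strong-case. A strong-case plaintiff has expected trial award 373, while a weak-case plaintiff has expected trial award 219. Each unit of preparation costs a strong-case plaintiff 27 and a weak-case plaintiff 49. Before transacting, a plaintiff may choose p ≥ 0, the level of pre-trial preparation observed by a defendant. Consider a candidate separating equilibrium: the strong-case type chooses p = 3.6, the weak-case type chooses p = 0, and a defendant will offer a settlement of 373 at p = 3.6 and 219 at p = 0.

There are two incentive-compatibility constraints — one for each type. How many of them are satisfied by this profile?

2

Strong-case type: signal → 373 − 27 × 3.6 = 275.8; deviate to 0 → 219. IC holds (275.8 ≥ 219).
Weak-case type: stay at 0 → 219; mimic → 373 − 49 × 3.6 = 196.6. IC holds (219 ≥ 196.6).
2 of 2 constraints hold, so this is a separating equilibrium.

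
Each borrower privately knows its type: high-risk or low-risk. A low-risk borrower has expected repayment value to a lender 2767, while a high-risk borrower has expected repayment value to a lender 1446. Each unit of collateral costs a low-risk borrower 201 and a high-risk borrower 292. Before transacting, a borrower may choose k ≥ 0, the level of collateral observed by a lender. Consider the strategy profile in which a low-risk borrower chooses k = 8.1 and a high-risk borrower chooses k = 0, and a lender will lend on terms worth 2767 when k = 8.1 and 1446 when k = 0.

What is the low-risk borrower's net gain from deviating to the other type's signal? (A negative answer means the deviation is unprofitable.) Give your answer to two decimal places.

307.10

Playing k = 8.1 the low-risk borrower receives 2767 − 201 × 8.1 = 1138.9.
Deviating to k = 0 yields 1446 instead.
Gain from deviating: 1446 − 1138.9 = 307.10.
The gain is positive, so the low-risk type's incentive-compatibility constraint is violated — this profile is not a separating equilibrium.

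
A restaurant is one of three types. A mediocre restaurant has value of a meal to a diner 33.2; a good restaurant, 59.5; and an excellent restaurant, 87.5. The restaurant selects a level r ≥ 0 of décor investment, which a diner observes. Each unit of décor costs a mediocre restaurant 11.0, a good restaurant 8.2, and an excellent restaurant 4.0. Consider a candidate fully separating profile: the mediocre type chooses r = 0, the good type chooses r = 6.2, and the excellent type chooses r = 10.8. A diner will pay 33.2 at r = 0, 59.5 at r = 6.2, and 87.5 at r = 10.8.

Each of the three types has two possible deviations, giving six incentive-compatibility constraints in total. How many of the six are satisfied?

Good (own payoff 59.5 − 8.2×6.2 = 8.66): to r=0 gives 33.2 → profitable ✗; to r=10.8 gives 87.5 − 8.2×10.8 = -1.06 → no gain ✓.
Excellent (own payoff 87.5 − 4.0×10.8 = 44.3): to r=0 gives 33.2 → no gain ✓; to r=6.2 gives 59.5 − 4.0×6.2 = 34.7 → no gain ✓.
Mediocre (own payoff 33.2): to r=6.2 gives 59.5 − 11.0×6.2 = -8.7 → no gain ✓; to r=10.8 gives 87.5 − 11.0×10.8 = -31.3 → no gain ✓.
5 of the 6 constraints hold; not an equilibrium.

5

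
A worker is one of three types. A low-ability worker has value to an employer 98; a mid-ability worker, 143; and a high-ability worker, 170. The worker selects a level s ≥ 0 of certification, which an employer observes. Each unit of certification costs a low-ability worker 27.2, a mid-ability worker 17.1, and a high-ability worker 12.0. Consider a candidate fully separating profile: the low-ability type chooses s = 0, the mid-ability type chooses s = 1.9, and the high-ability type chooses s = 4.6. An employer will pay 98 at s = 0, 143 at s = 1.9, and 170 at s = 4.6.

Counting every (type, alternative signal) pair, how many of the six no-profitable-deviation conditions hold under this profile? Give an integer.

High-ability (own payoff 170 − 12.0×4.6 = 114.8): to s=0 gives 98 → no gain ✓; to s=1.9 gives 143 − 12.0×1.9 = 120.2 → profitable ✗.
Low-ability (own payoff 98): to s=1.9 gives 143 − 27.2×1.9 = 91.32 → no gain ✓; to s=4.6 gives 170 − 27.2×4.6 = 44.88 → no gain ✓.
Mid-ability (own payoff 143 − 17.1×1.9 = 110.51): to s=0 gives 98 → no gain ✓; to s=4.6 gives 170 − 17.1×4.6 = 91.34 → no gain ✓.
5 of the 6 constraints hold; not an equilibrium.

5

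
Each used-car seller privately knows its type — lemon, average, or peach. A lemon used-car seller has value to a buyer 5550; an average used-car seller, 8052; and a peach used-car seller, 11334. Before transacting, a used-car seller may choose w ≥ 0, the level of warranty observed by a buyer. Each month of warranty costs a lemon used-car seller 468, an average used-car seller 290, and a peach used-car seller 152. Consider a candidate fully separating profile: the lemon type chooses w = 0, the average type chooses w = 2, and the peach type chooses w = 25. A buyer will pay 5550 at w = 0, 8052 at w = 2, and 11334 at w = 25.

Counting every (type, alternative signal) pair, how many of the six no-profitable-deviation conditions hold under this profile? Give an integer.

Lemon (own payoff 5550): to w=2 gives 8052 − 468×2 = 7116 → profitable ✗; to w=25 gives 11334 − 468×25 = -366 → no gain ✓.
Average (own payoff 8052 − 290×2 = 7472): to w=0 gives 5550 → no gain ✓; to w=25 gives 11334 − 290×25 = 4084 → no gain ✓.
Peach (own payoff 11334 − 152×25 = 7534): to w=0 gives 5550 → no gain ✓; to w=2 gives 8052 − 152×2 = 7748 → profitable ✗.
4 of the 6 constraints hold; not an equilibrium.

4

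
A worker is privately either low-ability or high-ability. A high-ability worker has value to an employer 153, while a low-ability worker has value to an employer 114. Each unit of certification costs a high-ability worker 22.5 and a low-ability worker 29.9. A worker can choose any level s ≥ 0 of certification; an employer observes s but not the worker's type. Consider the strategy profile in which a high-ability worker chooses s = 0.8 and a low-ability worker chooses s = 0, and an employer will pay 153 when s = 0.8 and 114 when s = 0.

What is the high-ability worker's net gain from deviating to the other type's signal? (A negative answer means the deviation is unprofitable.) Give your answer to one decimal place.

-21.0

Playing s = 0.8 the high-ability worker receives 153 − 22.5 × 0.8 = 135.
Deviating to s = 0 yields 114 instead.
Gain from deviating: 114 − 135 = -21.0.
The gain is negative, so the high-ability type's incentive-compatibility constraint is satisfied.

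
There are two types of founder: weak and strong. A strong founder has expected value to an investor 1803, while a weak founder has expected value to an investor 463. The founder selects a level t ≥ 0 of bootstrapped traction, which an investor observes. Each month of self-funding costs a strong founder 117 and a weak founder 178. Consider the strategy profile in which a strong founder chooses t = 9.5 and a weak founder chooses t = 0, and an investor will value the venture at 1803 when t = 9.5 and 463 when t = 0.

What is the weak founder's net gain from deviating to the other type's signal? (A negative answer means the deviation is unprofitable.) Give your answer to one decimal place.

-351.0

Playing t = 0 the weak founder receives 463.
Deviating to t = 9.5 brings payment 1803 at cost 178 × 9.5 = 1691, netting 112.
Gain from deviating: 112 − 463 = -351.0.
The gain is negative, so the weak type's incentive-compatibility constraint is satisfied.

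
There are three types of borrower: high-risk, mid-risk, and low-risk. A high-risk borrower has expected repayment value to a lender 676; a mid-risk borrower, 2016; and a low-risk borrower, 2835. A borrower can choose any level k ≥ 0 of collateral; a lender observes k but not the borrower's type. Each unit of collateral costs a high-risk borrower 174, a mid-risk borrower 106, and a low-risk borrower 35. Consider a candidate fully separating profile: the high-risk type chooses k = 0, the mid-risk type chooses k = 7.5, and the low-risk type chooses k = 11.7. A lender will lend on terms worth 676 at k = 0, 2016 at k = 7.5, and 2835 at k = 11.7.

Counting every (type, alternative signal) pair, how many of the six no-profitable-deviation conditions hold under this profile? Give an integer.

3

High-risk (own payoff 676): to k=7.5 gives 2016 − 174×7.5 = 711 → profitable ✗; to k=11.7 gives 2835 − 174×11.7 = 799.2 → profitable ✗.
Mid-risk (own payoff 2016 − 106×7.5 = 1221): to k=0 gives 676 → no gain ✓; to k=11.7 gives 2835 − 106×11.7 = 1594.8 → profitable ✗.
Low-risk (own payoff 2835 − 35×11.7 = 2425.5): to k=0 gives 676 → no gain ✓; to k=7.5 gives 2016 − 35×7.5 = 1753.5 → no gain ✓.
3 of the 6 constraints hold; not an equilibrium.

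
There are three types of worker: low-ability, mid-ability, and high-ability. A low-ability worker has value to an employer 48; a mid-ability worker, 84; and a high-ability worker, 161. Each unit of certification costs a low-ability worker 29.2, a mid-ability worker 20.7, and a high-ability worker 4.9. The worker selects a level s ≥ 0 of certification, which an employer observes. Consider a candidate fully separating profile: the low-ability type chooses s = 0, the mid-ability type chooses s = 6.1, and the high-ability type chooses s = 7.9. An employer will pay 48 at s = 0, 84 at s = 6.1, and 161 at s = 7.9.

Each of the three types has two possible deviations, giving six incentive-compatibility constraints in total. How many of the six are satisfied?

Low-ability (own payoff 48): to s=6.1 gives 84 − 29.2×6.1 = -94.12 → no gain ✓; to s=7.9 gives 161 − 29.2×7.9 = -69.68 → no gain ✓.
High-ability (own payoff 161 − 4.9×7.9 = 122.29): to s=0 gives 48 → no gain ✓; to s=6.1 gives 84 − 4.9×6.1 = 54.11 → no gain ✓.
Mid-ability (own payoff 84 − 20.7×6.1 = -42.27): to s=0 gives 48 → profitable ✗; to s=7.9 gives 161 − 20.7×7.9 = -2.53 → profitable ✗.
4 of the 6 constraints hold; not an equilibrium.

4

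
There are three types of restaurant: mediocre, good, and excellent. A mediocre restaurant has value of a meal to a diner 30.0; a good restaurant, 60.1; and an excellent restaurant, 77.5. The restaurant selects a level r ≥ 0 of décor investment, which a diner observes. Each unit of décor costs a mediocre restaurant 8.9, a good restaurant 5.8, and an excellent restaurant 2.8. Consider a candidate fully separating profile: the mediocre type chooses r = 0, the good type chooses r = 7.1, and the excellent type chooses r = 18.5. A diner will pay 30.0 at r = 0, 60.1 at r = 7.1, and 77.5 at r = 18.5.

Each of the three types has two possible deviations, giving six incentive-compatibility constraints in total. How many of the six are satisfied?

Good (own payoff 60.1 − 5.8×7.1 = 18.92): to r=0 gives 30.0 → profitable ✗; to r=18.5 gives 77.5 − 5.8×18.5 = -29.8 → no gain ✓.
Mediocre (own payoff 30.0): to r=7.1 gives 60.1 − 8.9×7.1 = -3.09 → no gain ✓; to r=18.5 gives 77.5 − 8.9×18.5 = -87.15 → no gain ✓.
Excellent (own payoff 77.5 − 2.8×18.5 = 25.7): to r=0 gives 30.0 → profitable ✗; to r=7.1 gives 60.1 − 2.8×7.1 = 40.22 → profitable ✗.
3 of the 6 constraints hold; not an equilibrium.

3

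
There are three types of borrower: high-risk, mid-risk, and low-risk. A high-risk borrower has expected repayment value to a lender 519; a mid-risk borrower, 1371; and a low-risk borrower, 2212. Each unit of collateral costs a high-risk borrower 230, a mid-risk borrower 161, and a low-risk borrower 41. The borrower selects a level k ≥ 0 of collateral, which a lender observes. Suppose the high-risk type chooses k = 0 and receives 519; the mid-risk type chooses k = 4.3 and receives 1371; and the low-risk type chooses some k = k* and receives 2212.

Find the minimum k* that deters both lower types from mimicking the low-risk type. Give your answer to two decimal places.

Mid-risk type (on-path payoff 1371 − 161×4.3 = 678.7) won't mimic when 678.7 ≥ 2212 − 161·k*, i.e. k* ≥ 9.52.
High-risk type (on-path payoff 519) won't mimic when 519 ≥ 2212 − 230·k*, i.e. k* ≥ 7.36.
Both must hold, so k* = max(7.36, 9.52) = 9.52. The mid-risk type's constraint binds.

9.52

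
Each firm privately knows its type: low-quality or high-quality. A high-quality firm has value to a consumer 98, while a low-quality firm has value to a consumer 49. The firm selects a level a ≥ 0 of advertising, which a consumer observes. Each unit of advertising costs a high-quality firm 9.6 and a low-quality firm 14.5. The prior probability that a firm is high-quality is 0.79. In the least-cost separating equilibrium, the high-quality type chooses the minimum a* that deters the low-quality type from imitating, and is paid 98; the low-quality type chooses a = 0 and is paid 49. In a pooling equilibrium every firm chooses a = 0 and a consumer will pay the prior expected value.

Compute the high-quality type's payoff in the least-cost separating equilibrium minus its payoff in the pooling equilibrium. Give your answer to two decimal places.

Least-cost separating signal: a* solves 49 = 98 − 14.5·a*, so a* = (98 − 49)/14.5 ≈ 3.3793.
High-quality type's separating payoff: 98 − 9.6 × a* = 98 − 9.6 × (98 − 49)/14.5 = 98 − 470.4/14.5 ≈ 65.5586.
Pooling payoff: 0.79 × 98 + 0.21 × 49 = 87.71.
Difference: 65.5586 − 87.71 = -22.1514, i.e. -22.15 to two decimal places.
The high-quality type would prefer the pooling outcome.

-22.15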